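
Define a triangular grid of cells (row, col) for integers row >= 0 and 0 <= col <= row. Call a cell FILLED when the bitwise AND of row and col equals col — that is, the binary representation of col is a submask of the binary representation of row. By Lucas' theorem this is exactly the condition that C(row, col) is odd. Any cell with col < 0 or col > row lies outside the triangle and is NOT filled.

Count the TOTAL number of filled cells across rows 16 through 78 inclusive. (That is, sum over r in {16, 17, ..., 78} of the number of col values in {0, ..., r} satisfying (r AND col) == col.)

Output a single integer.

Answer: 778

Derivation:
r16=10000 pc1: +2 =2
r17=10001 pc2: +4 =6
r18=10010 pc2: +4 =10
r19=10011 pc3: +8 =18
r20=10100 pc2: +4 =22
r21=10101 pc3: +8 =30
r22=10110 pc3: +8 =38
r23=10111 pc4: +16 =54
r24=11000 pc2: +4 =58
r25=11001 pc3: +8 =66
r26=11010 pc3: +8 =74
r27=11011 pc4: +16 =90
r28=11100 pc3: +8 =98
r29=11101 pc4: +16 =114
r30=11110 pc4: +16 =130
r31=11111 pc5: +32 =162
r32=100000 pc1: +2 =164
r33=100001 pc2: +4 =168
r34=100010 pc2: +4 =172
r35=100011 pc3: +8 =180
r36=100100 pc2: +4 =184
r37=100101 pc3: +8 =192
r38=100110 pc3: +8 =200
r39=100111 pc4: +16 =216
r40=101000 pc2: +4 =220
r41=101001 pc3: +8 =228
r42=101010 pc3: +8 =236
r43=101011 pc4: +16 =252
r44=101100 pc3: +8 =260
r45=101101 pc4: +16 =276
r46=101110 pc4: +16 =292
r47=101111 pc5: +32 =324
r48=110000 pc2: +4 =328
r49=110001 pc3: +8 =336
r50=110010 pc3: +8 =344
r51=110011 pc4: +16 =360
r52=110100 pc3: +8 =368
r53=110101 pc4: +16 =384
r54=110110 pc4: +16 =400
r55=110111 pc5: +32 =432
r56=111000 pc3: +8 =440
r57=111001 pc4: +16 =456
r58=111010 pc4: +16 =472
r59=111011 pc5: +32 =504
r60=111100 pc4: +16 =520
r61=111101 pc5: +32 =552
r62=111110 pc5: +32 =584
r63=111111 pc6: +64 =648
r64=1000000 pc1: +2 =650
r65=1000001 pc2: +4 =654
r66=1000010 pc2: +4 =658
r67=1000011 pc3: +8 =666
r68=1000100 pc2: +4 =670
r69=1000101 pc3: +8 =678
r70=1000110 pc3: +8 =686
r71=1000111 pc4: +16 =702
r72=1001000 pc2: +4 =706
r73=1001001 pc3: +8 =714
r74=1001010 pc3: +8 =722
r75=1001011 pc4: +16 =738
r76=1001100 pc3: +8 =746
r77=1001101 pc4: +16 =762
r78=1001110 pc4: +16 =778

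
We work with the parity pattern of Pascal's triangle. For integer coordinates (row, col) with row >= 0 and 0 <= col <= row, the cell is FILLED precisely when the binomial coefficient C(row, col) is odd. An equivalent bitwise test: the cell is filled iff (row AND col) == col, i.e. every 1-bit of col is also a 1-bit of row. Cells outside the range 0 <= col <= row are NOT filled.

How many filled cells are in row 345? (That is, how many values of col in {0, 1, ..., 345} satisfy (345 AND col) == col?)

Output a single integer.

Answer: 32

Derivation:
345 in binary = 101011001
popcount(345) = number of 1-bits in 101011001 = 5
A col c satisfies (345 AND c) == c iff every set bit of c is also set in 345; each of the 5 set bits of 345 can independently be on or off in c.
count = 2^5 = 32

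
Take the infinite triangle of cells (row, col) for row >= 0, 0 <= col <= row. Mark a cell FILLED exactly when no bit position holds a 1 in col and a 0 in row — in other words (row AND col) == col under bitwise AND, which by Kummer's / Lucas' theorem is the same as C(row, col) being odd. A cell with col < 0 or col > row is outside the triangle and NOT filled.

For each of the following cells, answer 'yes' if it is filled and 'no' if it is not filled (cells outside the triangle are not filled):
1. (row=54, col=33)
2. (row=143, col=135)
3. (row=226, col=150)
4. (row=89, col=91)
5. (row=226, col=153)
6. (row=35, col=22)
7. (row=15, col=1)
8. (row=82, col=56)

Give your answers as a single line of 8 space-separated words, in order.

Answer: no yes no no no no yes no

Derivation:
(54,33): row=0b110110, col=0b100001, row AND col = 0b100000 = 32; 32 != 33 -> empty
(143,135): row=0b10001111, col=0b10000111, row AND col = 0b10000111 = 135; 135 == 135 -> filled
(226,150): row=0b11100010, col=0b10010110, row AND col = 0b10000010 = 130; 130 != 150 -> empty
(89,91): col outside [0, 89] -> not filled
(226,153): row=0b11100010, col=0b10011001, row AND col = 0b10000000 = 128; 128 != 153 -> empty
(35,22): row=0b100011, col=0b10110, row AND col = 0b10 = 2; 2 != 22 -> empty
(15,1): row=0b1111, col=0b1, row AND col = 0b1 = 1; 1 == 1 -> filled
(82,56): row=0b1010010, col=0b111000, row AND col = 0b10000 = 16; 16 != 56 -> empty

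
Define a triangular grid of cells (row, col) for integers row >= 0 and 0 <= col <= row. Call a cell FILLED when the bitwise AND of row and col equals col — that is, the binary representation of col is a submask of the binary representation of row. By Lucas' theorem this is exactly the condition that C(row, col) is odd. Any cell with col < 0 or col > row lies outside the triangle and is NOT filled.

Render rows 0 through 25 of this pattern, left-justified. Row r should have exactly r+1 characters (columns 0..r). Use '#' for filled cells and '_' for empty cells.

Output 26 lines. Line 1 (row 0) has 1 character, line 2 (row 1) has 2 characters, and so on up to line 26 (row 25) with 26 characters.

r0=0: #
r1=1: ##
r2=10: #_#
r3=11: ####
r4=100: #___#
r5=101: ##__##
r6=110: #_#_#_#
r7=111: ########
r8=1000: #_______#
r9=1001: ##______##
r10=1010: #_#_____#_#
r11=1011: ####____####
r12=1100: #___#___#___#
r13=1101: ##__##__##__##
r14=1110: #_#_#_#_#_#_#_#
r15=1111: ################
r16=10000: #_______________#
r17=10001: ##______________##
r18=10010: #_#_____________#_#
r19=10011: ####____________####
r20=10100: #___#___________#___#
r21=10101: ##__##__________##__##
r22=10110: #_#_#_#_________#_#_#_#
r23=10111: ########________########
r24=11000: #_______#_______#_______#
r25=11001: ##______##______##______##

Answer: #
##
#_#
####
#___#
##__##
#_#_#_#
########
#_______#
##______##
#_#_____#_#
####____####
#___#___#___#
##__##__##__##
#_#_#_#_#_#_#_#
################
#_______________#
##______________##
#_#_____________#_#
####____________####
#___#___________#___#
##__##__________##__##
#_#_#_#_________#_#_#_#
########________########
#_______#_______#_______#
##______##______##______##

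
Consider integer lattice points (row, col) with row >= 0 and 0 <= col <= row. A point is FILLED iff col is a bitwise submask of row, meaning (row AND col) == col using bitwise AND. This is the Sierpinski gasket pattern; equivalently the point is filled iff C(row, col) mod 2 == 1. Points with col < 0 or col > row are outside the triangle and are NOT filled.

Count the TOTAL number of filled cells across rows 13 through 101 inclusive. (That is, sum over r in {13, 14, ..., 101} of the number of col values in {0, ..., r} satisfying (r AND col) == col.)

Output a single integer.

r13=1101 pc3: +8 =8
r14=1110 pc3: +8 =16
r15=1111 pc4: +16 =32
r16=10000 pc1: +2 =34
r17=10001 pc2: +4 =38
r18=10010 pc2: +4 =42
r19=10011 pc3: +8 =50
r20=10100 pc2: +4 =54
r21=10101 pc3: +8 =62
r22=10110 pc3: +8 =70
r23=10111 pc4: +16 =86
r24=11000 pc2: +4 =90
r25=11001 pc3: +8 =98
r26=11010 pc3: +8 =106
r27=11011 pc4: +16 =122
r28=11100 pc3: +8 =130
r29=11101 pc4: +16 =146
r30=11110 pc4: +16 =162
r31=11111 pc5: +32 =194
r32=100000 pc1: +2 =196
r33=100001 pc2: +4 =200
r34=100010 pc2: +4 =204
r35=100011 pc3: +8 =212
r36=100100 pc2: +4 =216
r37=100101 pc3: +8 =224
r38=100110 pc3: +8 =232
r39=100111 pc4: +16 =248
r40=101000 pc2: +4 =252
r41=101001 pc3: +8 =260
r42=101010 pc3: +8 =268
r43=101011 pc4: +16 =284
r44=101100 pc3: +8 =292
r45=101101 pc4: +16 =308
r46=101110 pc4: +16 =324
r47=101111 pc5: +32 =356
r48=110000 pc2: +4 =360
r49=110001 pc3: +8 =368
r50=110010 pc3: +8 =376
r51=110011 pc4: +16 =392
r52=110100 pc3: +8 =400
r53=110101 pc4: +16 =416
r54=110110 pc4: +16 =432
r55=110111 pc5: +32 =464
r56=111000 pc3: +8 =472
r57=111001 pc4: +16 =488
r58=111010 pc4: +16 =504
r59=111011 pc5: +32 =536
r60=111100 pc4: +16 =552
r61=111101 pc5: +32 =584
r62=111110 pc5: +32 =616
r63=111111 pc6: +64 =680
r64=1000000 pc1: +2 =682
r65=1000001 pc2: +4 =686
r66=1000010 pc2: +4 =690
r67=1000011 pc3: +8 =698
r68=1000100 pc2: +4 =702
r69=1000101 pc3: +8 =710
r70=1000110 pc3: +8 =718
r71=1000111 pc4: +16 =734
r72=1001000 pc2: +4 =738
r73=1001001 pc3: +8 =746
r74=1001010 pc3: +8 =754
r75=1001011 pc4: +16 =770
r76=1001100 pc3: +8 =778
r77=1001101 pc4: +16 =794
r78=1001110 pc4: +16 =810
r79=1001111 pc5: +32 =842
r80=1010000 pc2: +4 =846
r81=1010001 pc3: +8 =854
r82=1010010 pc3: +8 =862
r83=1010011 pc4: +16 =878
r84=1010100 pc3: +8 =886
r85=1010101 pc4: +16 =902
r86=1010110 pc4: +16 =918
r87=1010111 pc5: +32 =950
r88=1011000 pc3: +8 =958
r89=1011001 pc4: +16 =974
r90=1011010 pc4: +16 =990
r91=1011011 pc5: +32 =1022
r92=1011100 pc4: +16 =1038
r93=1011101 pc5: +32 =1070
r94=1011110 pc5: +32 =1102
r95=1011111 pc6: +64 =1166
r96=1100000 pc2: +4 =1170
r97=1100001 pc3: +8 =1178
r98=1100010 pc3: +8 =1186
r99=1100011 pc4: +16 =1202
r100=1100100 pc3: +8 =1210
r101=1100101 pc4: +16 =1226

Answer: 1226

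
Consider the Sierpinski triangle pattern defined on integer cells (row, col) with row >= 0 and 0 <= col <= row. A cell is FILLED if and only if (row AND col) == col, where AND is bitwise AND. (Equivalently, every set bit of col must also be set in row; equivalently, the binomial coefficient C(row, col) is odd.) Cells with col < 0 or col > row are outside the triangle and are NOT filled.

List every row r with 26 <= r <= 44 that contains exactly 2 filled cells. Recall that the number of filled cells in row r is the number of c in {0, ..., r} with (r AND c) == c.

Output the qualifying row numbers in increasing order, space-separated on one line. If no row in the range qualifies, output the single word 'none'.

Answer: 32

Derivation:
Row r has 2^popcount(r) filled cells, so we need popcount(r) = log2(2) = 1.
Scan r = 26..44 and keep those with exactly 1 one-bits:
r=26=11010 popcount=3 -> skip
r=27=11011 popcount=4 -> skip
r=28=11100 popcount=3 -> skip
r=29=11101 popcount=4 -> skip
r=30=11110 popcount=4 -> skip
r=31=11111 popcount=5 -> skip
r=32=100000 popcount=1 -> KEEP
r=33=100001 popcount=2 -> skip
r=34=100010 popcount=2 -> skip
r=35=100011 popcount=3 -> skip
r=36=100100 popcount=2 -> skip
r=37=100101 popcount=3 -> skip
r=38=100110 popcount=3 -> skip
r=39=100111 popcount=4 -> skip
r=40=101000 popcount=2 -> skip
r=41=101001 popcount=3 -> skip
r=42=101010 popcount=3 -> skip
r=43=101011 popcount=4 -> skip
r=44=101100 popcount=3 -> skip
Kept rows: 32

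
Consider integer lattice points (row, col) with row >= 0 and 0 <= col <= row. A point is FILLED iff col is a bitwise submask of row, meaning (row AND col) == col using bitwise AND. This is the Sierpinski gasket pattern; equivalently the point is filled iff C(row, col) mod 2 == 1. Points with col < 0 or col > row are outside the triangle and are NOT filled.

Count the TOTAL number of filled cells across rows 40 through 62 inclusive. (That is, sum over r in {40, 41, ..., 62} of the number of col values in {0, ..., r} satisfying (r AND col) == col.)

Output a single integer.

r40=101000 pc2: +4 =4
r41=101001 pc3: +8 =12
r42=101010 pc3: +8 =20
r43=101011 pc4: +16 =36
r44=101100 pc3: +8 =44
r45=101101 pc4: +16 =60
r46=101110 pc4: +16 =76
r47=101111 pc5: +32 =108
r48=110000 pc2: +4 =112
r49=110001 pc3: +8 =120
r50=110010 pc3: +8 =128
r51=110011 pc4: +16 =144
r52=110100 pc3: +8 =152
r53=110101 pc4: +16 =168
r54=110110 pc4: +16 =184
r55=110111 pc5: +32 =216
r56=111000 pc3: +8 =224
r57=111001 pc4: +16 =240
r58=111010 pc4: +16 =256
r59=111011 pc5: +32 =288
r60=111100 pc4: +16 =304
r61=111101 pc5: +32 =336
r62=111110 pc5: +32 =368

Answer: 368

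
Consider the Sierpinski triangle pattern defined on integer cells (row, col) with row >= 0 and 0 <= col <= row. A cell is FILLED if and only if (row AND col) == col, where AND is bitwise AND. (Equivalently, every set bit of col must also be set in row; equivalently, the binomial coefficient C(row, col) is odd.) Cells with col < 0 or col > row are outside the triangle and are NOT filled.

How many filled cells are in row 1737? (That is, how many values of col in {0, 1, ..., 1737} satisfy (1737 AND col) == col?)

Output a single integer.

Answer: 64

Derivation:
1737 in binary = 11011001001
popcount(1737) = number of 1-bits in 11011001001 = 6
A col c satisfies (1737 AND c) == c iff every set bit of c is also set in 1737; each of the 6 set bits of 1737 can independently be on or off in c.
count = 2^6 = 64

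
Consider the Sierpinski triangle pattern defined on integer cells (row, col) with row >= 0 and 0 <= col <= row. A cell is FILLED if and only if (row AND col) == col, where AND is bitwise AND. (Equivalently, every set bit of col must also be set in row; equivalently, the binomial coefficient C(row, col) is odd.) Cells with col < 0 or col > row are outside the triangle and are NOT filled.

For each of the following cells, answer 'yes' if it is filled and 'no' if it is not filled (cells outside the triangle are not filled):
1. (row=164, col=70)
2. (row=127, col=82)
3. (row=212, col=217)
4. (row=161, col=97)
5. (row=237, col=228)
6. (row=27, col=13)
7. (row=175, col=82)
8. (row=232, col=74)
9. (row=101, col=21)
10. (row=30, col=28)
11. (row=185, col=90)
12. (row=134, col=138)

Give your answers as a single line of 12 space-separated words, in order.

Answer: no yes no no yes no no no no yes no no

Derivation:
(164,70): row=0b10100100, col=0b1000110, row AND col = 0b100 = 4; 4 != 70 -> empty
(127,82): row=0b1111111, col=0b1010010, row AND col = 0b1010010 = 82; 82 == 82 -> filled
(212,217): col outside [0, 212] -> not filled
(161,97): row=0b10100001, col=0b1100001, row AND col = 0b100001 = 33; 33 != 97 -> empty
(237,228): row=0b11101101, col=0b11100100, row AND col = 0b11100100 = 228; 228 == 228 -> filled
(27,13): row=0b11011, col=0b1101, row AND col = 0b1001 = 9; 9 != 13 -> empty
(175,82): row=0b10101111, col=0b1010010, row AND col = 0b10 = 2; 2 != 82 -> empty
(232,74): row=0b11101000, col=0b1001010, row AND col = 0b1001000 = 72; 72 != 74 -> empty
(101,21): row=0b1100101, col=0b10101, row AND col = 0b101 = 5; 5 != 21 -> empty
(30,28): row=0b11110, col=0b11100, row AND col = 0b11100 = 28; 28 == 28 -> filled
(185,90): row=0b10111001, col=0b1011010, row AND col = 0b11000 = 24; 24 != 90 -> empty
(134,138): col outside [0, 134] -> not filled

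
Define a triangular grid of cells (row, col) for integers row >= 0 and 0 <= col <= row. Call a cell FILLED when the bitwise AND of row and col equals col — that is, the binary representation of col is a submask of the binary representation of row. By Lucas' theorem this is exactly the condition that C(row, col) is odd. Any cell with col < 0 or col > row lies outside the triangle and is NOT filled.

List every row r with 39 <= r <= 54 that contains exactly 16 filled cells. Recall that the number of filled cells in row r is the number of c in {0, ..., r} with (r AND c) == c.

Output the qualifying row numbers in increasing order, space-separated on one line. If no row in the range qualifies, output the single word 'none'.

Row r has 2^popcount(r) filled cells, so we need popcount(r) = log2(16) = 4.
Scan r = 39..54 and keep those with exactly 4 one-bits:
r=39=100111 popcount=4 -> KEEP
r=40=101000 popcount=2 -> skip
r=41=101001 popcount=3 -> skip
r=42=101010 popcount=3 -> skip
r=43=101011 popcount=4 -> KEEP
r=44=101100 popcount=3 -> skip
r=45=101101 popcount=4 -> KEEP
r=46=101110 popcount=4 -> KEEP
r=47=101111 popcount=5 -> skip
r=48=110000 popcount=2 -> skip
r=49=110001 popcount=3 -> skip
r=50=110010 popcount=3 -> skip
r=51=110011 popcount=4 -> KEEP
r=52=110100 popcount=3 -> skip
r=53=110101 popcount=4 -> KEEP
r=54=110110 popcount=4 -> KEEP
Kept rows: 39 43 45 46 51 53 54

Answer: 39 43 45 46 51 53 54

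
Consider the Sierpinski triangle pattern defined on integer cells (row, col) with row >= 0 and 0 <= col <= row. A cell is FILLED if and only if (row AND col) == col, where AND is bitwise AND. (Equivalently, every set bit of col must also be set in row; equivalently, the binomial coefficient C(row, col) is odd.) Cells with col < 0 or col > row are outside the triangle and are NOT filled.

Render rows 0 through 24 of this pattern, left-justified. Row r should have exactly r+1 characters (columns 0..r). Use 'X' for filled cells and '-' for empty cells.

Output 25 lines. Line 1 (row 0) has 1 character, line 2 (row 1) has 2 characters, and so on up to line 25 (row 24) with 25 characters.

Answer: X
XX
X-X
XXXX
X---X
XX--XX
X-X-X-X
XXXXXXXX
X-------X
XX------XX
X-X-----X-X
XXXX----XXXX
X---X---X---X
XX--XX--XX--XX
X-X-X-X-X-X-X-X
XXXXXXXXXXXXXXXX
X---------------X
XX--------------XX
X-X-------------X-X
XXXX------------XXXX
X---X-----------X---X
XX--XX----------XX--XX
X-X-X-X---------X-X-X-X
XXXXXXXX--------XXXXXXXX
X-------X-------X-------X

Derivation:
r0=0: X
r1=1: XX
r2=10: X-X
r3=11: XXXX
r4=100: X---X
r5=101: XX--XX
r6=110: X-X-X-X
r7=111: XXXXXXXX
r8=1000: X-------X
r9=1001: XX------XX
r10=1010: X-X-----X-X
r11=1011: XXXX----XXXX
r12=1100: X---X---X---X
r13=1101: XX--XX--XX--XX
r14=1110: X-X-X-X-X-X-X-X
r15=1111: XXXXXXXXXXXXXXXX
r16=10000: X---------------X
r17=10001: XX--------------XX
r18=10010: X-X-------------X-X
r19=10011: XXXX------------XXXX
r20=10100: X---X-----------X---X
r21=10101: XX--XX----------XX--XX
r22=10110: X-X-X-X---------X-X-X-X
r23=10111: XXXXXXXX--------XXXXXXXX
r24=11000: X-------X-------X-------X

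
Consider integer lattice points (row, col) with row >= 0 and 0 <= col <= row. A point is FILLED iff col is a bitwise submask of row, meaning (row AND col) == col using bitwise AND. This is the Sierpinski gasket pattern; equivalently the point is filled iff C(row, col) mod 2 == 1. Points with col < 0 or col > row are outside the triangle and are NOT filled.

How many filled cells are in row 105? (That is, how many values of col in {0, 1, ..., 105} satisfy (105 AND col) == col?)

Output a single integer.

Answer: 16

Derivation:
105 in binary = 1101001
popcount(105) = number of 1-bits in 1101001 = 4
A col c satisfies (105 AND c) == c iff every set bit of c is also set in 105; each of the 4 set bits of 105 can independently be on or off in c.
count = 2^4 = 16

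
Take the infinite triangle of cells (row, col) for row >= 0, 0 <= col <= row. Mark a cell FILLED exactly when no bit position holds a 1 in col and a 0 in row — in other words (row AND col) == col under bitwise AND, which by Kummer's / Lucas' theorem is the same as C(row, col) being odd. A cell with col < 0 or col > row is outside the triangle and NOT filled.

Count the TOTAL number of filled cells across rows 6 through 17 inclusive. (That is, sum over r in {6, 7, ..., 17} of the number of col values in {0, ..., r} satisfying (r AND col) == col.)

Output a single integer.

r6=110 pc2: +4 =4
r7=111 pc3: +8 =12
r8=1000 pc1: +2 =14
r9=1001 pc2: +4 =18
r10=1010 pc2: +4 =22
r11=1011 pc3: +8 =30
r12=1100 pc2: +4 =34
r13=1101 pc3: +8 =42
r14=1110 pc3: +8 =50
r15=1111 pc4: +16 =66
r16=10000 pc1: +2 =68
r17=10001 pc2: +4 =72

Answer: 72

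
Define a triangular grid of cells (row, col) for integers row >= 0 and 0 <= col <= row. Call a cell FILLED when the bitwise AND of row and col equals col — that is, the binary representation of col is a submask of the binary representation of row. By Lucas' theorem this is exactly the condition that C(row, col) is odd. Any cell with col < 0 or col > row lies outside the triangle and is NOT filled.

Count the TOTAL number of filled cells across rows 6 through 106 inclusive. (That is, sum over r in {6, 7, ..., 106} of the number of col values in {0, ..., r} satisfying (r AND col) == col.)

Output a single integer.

r6=110 pc2: +4 =4
r7=111 pc3: +8 =12
r8=1000 pc1: +2 =14
r9=1001 pc2: +4 =18
r10=1010 pc2: +4 =22
r11=1011 pc3: +8 =30
r12=1100 pc2: +4 =34
r13=1101 pc3: +8 =42
r14=1110 pc3: +8 =50
r15=1111 pc4: +16 =66
r16=10000 pc1: +2 =68
r17=10001 pc2: +4 =72
r18=10010 pc2: +4 =76
r19=10011 pc3: +8 =84
r20=10100 pc2: +4 =88
r21=10101 pc3: +8 =96
r22=10110 pc3: +8 =104
r23=10111 pc4: +16 =120
r24=11000 pc2: +4 =124
r25=11001 pc3: +8 =132
r26=11010 pc3: +8 =140
r27=11011 pc4: +16 =156
r28=11100 pc3: +8 =164
r29=11101 pc4: +16 =180
r30=11110 pc4: +16 =196
r31=11111 pc5: +32 =228
r32=100000 pc1: +2 =230
r33=100001 pc2: +4 =234
r34=100010 pc2: +4 =238
r35=100011 pc3: +8 =246
r36=100100 pc2: +4 =250
r37=100101 pc3: +8 =258
r38=100110 pc3: +8 =266
r39=100111 pc4: +16 =282
r40=101000 pc2: +4 =286
r41=101001 pc3: +8 =294
r42=101010 pc3: +8 =302
r43=101011 pc4: +16 =318
r44=101100 pc3: +8 =326
r45=101101 pc4: +16 =342
r46=101110 pc4: +16 =358
r47=101111 pc5: +32 =390
r48=110000 pc2: +4 =394
r49=110001 pc3: +8 =402
r50=110010 pc3: +8 =410
r51=110011 pc4: +16 =426
r52=110100 pc3: +8 =434
r53=110101 pc4: +16 =450
r54=110110 pc4: +16 =466
r55=110111 pc5: +32 =498
r56=111000 pc3: +8 =506
r57=111001 pc4: +16 =522
r58=111010 pc4: +16 =538
r59=111011 pc5: +32 =570
r60=111100 pc4: +16 =586
r61=111101 pc5: +32 =618
r62=111110 pc5: +32 =650
r63=111111 pc6: +64 =714
r64=1000000 pc1: +2 =716
r65=1000001 pc2: +4 =720
r66=1000010 pc2: +4 =724
r67=1000011 pc3: +8 =732
r68=1000100 pc2: +4 =736
r69=1000101 pc3: +8 =744
r70=1000110 pc3: +8 =752
r71=1000111 pc4: +16 =768
r72=1001000 pc2: +4 =772
r73=1001001 pc3: +8 =780
r74=1001010 pc3: +8 =788
r75=1001011 pc4: +16 =804
r76=1001100 pc3: +8 =812
r77=1001101 pc4: +16 =828
r78=1001110 pc4: +16 =844
r79=1001111 pc5: +32 =876
r80=1010000 pc2: +4 =880
r81=1010001 pc3: +8 =888
r82=1010010 pc3: +8 =896
r83=1010011 pc4: +16 =912
r84=1010100 pc3: +8 =920
r85=1010101 pc4: +16 =936
r86=1010110 pc4: +16 =952
r87=1010111 pc5: +32 =984
r88=1011000 pc3: +8 =992
r89=1011001 pc4: +16 =1008
r90=1011010 pc4: +16 =1024
r91=1011011 pc5: +32 =1056
r92=1011100 pc4: +16 =1072
r93=1011101 pc5: +32 =1104
r94=1011110 pc5: +32 =1136
r95=1011111 pc6: +64 =1200
r96=1100000 pc2: +4 =1204
r97=1100001 pc3: +8 =1212
r98=1100010 pc3: +8 =1220
r99=1100011 pc4: +16 =1236
r100=1100100 pc3: +8 =1244
r101=1100101 pc4: +16 =1260
r102=1100110 pc4: +16 =1276
r103=1100111 pc5: +32 =1308
r104=1101000 pc3: +8 =1316
r105=1101001 pc4: +16 =1332
r106=1101010 pc4: +16 =1348

Answer: 1348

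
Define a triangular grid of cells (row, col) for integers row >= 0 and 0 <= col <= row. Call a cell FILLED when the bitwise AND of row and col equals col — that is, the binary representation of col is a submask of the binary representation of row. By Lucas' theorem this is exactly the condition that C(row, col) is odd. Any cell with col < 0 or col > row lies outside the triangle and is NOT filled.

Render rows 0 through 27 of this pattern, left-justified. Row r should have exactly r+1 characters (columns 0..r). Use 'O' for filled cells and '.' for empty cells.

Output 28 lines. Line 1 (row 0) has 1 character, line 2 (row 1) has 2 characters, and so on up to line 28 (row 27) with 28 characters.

r0=0: O
r1=1: OO
r2=10: O.O
r3=11: OOOO
r4=100: O...O
r5=101: OO..OO
r6=110: O.O.O.O
r7=111: OOOOOOOO
r8=1000: O.......O
r9=1001: OO......OO
r10=1010: O.O.....O.O
r11=1011: OOOO....OOOO
r12=1100: O...O...O...O
r13=1101: OO..OO..OO..OO
r14=1110: O.O.O.O.O.O.O.O
r15=1111: OOOOOOOOOOOOOOOO
r16=10000: O...............O
r17=10001: OO..............OO
r18=10010: O.O.............O.O
r19=10011: OOOO............OOOO
r20=10100: O...O...........O...O
r21=10101: OO..OO..........OO..OO
r22=10110: O.O.O.O.........O.O.O.O
r23=10111: OOOOOOOO........OOOOOOOO
r24=11000: O.......O.......O.......O
r25=11001: OO......OO......OO......OO
r26=11010: O.O.....O.O.....O.O.....O.O
r27=11011: OOOO....OOOO....OOOO....OOOO

Answer: O
OO
O.O
OOOO
O...O
OO..OO
O.O.O.O
OOOOOOOO
O.......O
OO......OO
O.O.....O.O
OOOO....OOOO
O...O...O...O
OO..OO..OO..OO
O.O.O.O.O.O.O.O
OOOOOOOOOOOOOOOO
O...............O
OO..............OO
O.O.............O.O
OOOO............OOOO
O...O...........O...O
OO..OO..........OO..OO
O.O.O.O.........O.O.O.O
OOOOOOOO........OOOOOOOO
O.......O.......O.......O
OO......OO......OO......OO
O.O.....O.O.....O.O.....O.O
OOOO....OOOO....OOOO....OOOO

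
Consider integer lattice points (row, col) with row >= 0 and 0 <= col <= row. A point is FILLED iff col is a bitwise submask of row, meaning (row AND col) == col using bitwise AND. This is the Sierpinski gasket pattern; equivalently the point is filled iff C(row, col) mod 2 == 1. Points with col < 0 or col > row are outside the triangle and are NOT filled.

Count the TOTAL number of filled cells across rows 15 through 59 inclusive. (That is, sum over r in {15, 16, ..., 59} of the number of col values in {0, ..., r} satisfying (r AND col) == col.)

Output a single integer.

Answer: 520

Derivation:
r15=1111 pc4: +16 =16
r16=10000 pc1: +2 =18
r17=10001 pc2: +4 =22
r18=10010 pc2: +4 =26
r19=10011 pc3: +8 =34
r20=10100 pc2: +4 =38
r21=10101 pc3: +8 =46
r22=10110 pc3: +8 =54
r23=10111 pc4: +16 =70
r24=11000 pc2: +4 =74
r25=11001 pc3: +8 =82
r26=11010 pc3: +8 =90
r27=11011 pc4: +16 =106
r28=11100 pc3: +8 =114
r29=11101 pc4: +16 =130
r30=11110 pc4: +16 =146
r31=11111 pc5: +32 =178
r32=100000 pc1: +2 =180
r33=100001 pc2: +4 =184
r34=100010 pc2: +4 =188
r35=100011 pc3: +8 =196
r36=100100 pc2: +4 =200
r37=100101 pc3: +8 =208
r38=100110 pc3: +8 =216
r39=100111 pc4: +16 =232
r40=101000 pc2: +4 =236
r41=101001 pc3: +8 =244
r42=101010 pc3: +8 =252
r43=101011 pc4: +16 =268
r44=101100 pc3: +8 =276
r45=101101 pc4: +16 =292
r46=101110 pc4: +16 =308
r47=101111 pc5: +32 =340
r48=110000 pc2: +4 =344
r49=110001 pc3: +8 =352
r50=110010 pc3: +8 =360
r51=110011 pc4: +16 =376
r52=110100 pc3: +8 =384
r53=110101 pc4: +16 =400
r54=110110 pc4: +16 =416
r55=110111 pc5: +32 =448
r56=111000 pc3: +8 =456
r57=111001 pc4: +16 =472
r58=111010 pc4: +16 =488
r59=111011 pc5: +32 =520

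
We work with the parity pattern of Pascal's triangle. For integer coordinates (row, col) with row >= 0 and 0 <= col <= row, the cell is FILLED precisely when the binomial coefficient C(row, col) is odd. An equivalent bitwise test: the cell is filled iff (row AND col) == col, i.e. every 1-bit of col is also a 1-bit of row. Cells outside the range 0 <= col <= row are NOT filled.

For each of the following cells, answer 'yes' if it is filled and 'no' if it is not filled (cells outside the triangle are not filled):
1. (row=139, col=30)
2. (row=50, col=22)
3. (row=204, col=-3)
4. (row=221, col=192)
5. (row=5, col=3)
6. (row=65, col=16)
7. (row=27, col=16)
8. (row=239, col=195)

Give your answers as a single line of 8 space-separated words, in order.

Answer: no no no yes no no yes yes

Derivation:
(139,30): row=0b10001011, col=0b11110, row AND col = 0b1010 = 10; 10 != 30 -> empty
(50,22): row=0b110010, col=0b10110, row AND col = 0b10010 = 18; 18 != 22 -> empty
(204,-3): col outside [0, 204] -> not filled
(221,192): row=0b11011101, col=0b11000000, row AND col = 0b11000000 = 192; 192 == 192 -> filled
(5,3): row=0b101, col=0b11, row AND col = 0b1 = 1; 1 != 3 -> empty
(65,16): row=0b1000001, col=0b10000, row AND col = 0b0 = 0; 0 != 16 -> empty
(27,16): row=0b11011, col=0b10000, row AND col = 0b10000 = 16; 16 == 16 -> filled
(239,195): row=0b11101111, col=0b11000011, row AND col = 0b11000011 = 195; 195 == 195 -> filled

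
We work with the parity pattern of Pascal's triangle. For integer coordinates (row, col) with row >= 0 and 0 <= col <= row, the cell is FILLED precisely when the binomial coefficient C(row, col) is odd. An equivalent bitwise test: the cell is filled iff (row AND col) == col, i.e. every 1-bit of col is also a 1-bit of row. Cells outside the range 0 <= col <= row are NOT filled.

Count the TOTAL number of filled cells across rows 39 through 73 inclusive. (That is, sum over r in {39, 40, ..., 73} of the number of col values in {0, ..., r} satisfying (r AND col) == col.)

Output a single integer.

r39=100111 pc4: +16 =16
r40=101000 pc2: +4 =20
r41=101001 pc3: +8 =28
r42=101010 pc3: +8 =36
r43=101011 pc4: +16 =52
r44=101100 pc3: +8 =60
r45=101101 pc4: +16 =76
r46=101110 pc4: +16 =92
r47=101111 pc5: +32 =124
r48=110000 pc2: +4 =128
r49=110001 pc3: +8 =136
r50=110010 pc3: +8 =144
r51=110011 pc4: +16 =160
r52=110100 pc3: +8 =168
r53=110101 pc4: +16 =184
r54=110110 pc4: +16 =200
r55=110111 pc5: +32 =232
r56=111000 pc3: +8 =240
r57=111001 pc4: +16 =256
r58=111010 pc4: +16 =272
r59=111011 pc5: +32 =304
r60=111100 pc4: +16 =320
r61=111101 pc5: +32 =352
r62=111110 pc5: +32 =384
r63=111111 pc6: +64 =448
r64=1000000 pc1: +2 =450
r65=1000001 pc2: +4 =454
r66=1000010 pc2: +4 =458
r67=1000011 pc3: +8 =466
r68=1000100 pc2: +4 =470
r69=1000101 pc3: +8 =478
r70=1000110 pc3: +8 =486
r71=1000111 pc4: +16 =502
r72=1001000 pc2: +4 =506
r73=1001001 pc3: +8 =514

Answer: 514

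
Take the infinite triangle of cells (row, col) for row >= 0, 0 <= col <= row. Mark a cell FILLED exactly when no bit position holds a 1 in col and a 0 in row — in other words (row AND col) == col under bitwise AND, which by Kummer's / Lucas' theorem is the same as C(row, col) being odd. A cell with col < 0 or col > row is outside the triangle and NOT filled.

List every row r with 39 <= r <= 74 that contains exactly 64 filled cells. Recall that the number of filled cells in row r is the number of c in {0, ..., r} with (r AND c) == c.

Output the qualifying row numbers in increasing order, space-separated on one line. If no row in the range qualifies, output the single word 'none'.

Row r has 2^popcount(r) filled cells, so we need popcount(r) = log2(64) = 6.
Scan r = 39..74 and keep those with exactly 6 one-bits:
r=39=100111 popcount=4 -> skip
r=40=101000 popcount=2 -> skip
r=41=101001 popcount=3 -> skip
r=42=101010 popcount=3 -> skip
r=43=101011 popcount=4 -> skip
r=44=101100 popcount=3 -> skip
r=45=101101 popcount=4 -> skip
r=46=101110 popcount=4 -> skip
r=47=101111 popcount=5 -> skip
r=48=110000 popcount=2 -> skip
r=49=110001 popcount=3 -> skip
r=50=110010 popcount=3 -> skip
r=51=110011 popcount=4 -> skip
r=52=110100 popcount=3 -> skip
r=53=110101 popcount=4 -> skip
r=54=110110 popcount=4 -> skip
r=55=110111 popcount=5 -> skip
r=56=111000 popcount=3 -> skip
r=57=111001 popcount=4 -> skip
r=58=111010 popcount=4 -> skip
r=59=111011 popcount=5 -> skip
r=60=111100 popcount=4 -> skip
r=61=111101 popcount=5 -> skip
r=62=111110 popcount=5 -> skip
r=63=111111 popcount=6 -> KEEP
r=64=1000000 popcount=1 -> skip
r=65=1000001 popcount=2 -> skip
r=66=1000010 popcount=2 -> skip
r=67=1000011 popcount=3 -> skip
r=68=1000100 popcount=2 -> skip
r=69=1000101 popcount=3 -> skip
r=70=1000110 popcount=3 -> skip
r=71=1000111 popcount=4 -> skip
r=72=1001000 popcount=2 -> skip
r=73=1001001 popcount=3 -> skip
r=74=1001010 popcount=3 -> skip
Kept rows: 63

Answer: 63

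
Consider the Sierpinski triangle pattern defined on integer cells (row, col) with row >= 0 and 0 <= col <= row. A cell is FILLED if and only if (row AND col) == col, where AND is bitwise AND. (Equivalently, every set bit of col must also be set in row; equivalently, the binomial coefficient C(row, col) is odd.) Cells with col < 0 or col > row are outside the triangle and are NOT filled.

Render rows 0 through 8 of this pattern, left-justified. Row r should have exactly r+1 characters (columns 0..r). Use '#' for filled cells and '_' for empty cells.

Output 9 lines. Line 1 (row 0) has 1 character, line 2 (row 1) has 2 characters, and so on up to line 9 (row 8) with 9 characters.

r0=0: #
r1=1: ##
r2=10: #_#
r3=11: ####
r4=100: #___#
r5=101: ##__##
r6=110: #_#_#_#
r7=111: ########
r8=1000: #_______#

Answer: #
##
#_#
####
#___#
##__##
#_#_#_#
########
#_______#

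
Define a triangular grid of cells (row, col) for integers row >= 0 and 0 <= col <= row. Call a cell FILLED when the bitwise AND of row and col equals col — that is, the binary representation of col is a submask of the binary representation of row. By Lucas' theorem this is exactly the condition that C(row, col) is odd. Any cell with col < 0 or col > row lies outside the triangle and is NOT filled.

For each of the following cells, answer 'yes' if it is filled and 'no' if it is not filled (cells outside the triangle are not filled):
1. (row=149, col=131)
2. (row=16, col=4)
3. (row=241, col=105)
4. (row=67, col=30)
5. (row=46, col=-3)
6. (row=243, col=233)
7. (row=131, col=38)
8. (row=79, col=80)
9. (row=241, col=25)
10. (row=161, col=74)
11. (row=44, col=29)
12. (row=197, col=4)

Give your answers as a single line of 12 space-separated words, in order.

Answer: no no no no no no no no no no no yes

Derivation:
(149,131): row=0b10010101, col=0b10000011, row AND col = 0b10000001 = 129; 129 != 131 -> empty
(16,4): row=0b10000, col=0b100, row AND col = 0b0 = 0; 0 != 4 -> empty
(241,105): row=0b11110001, col=0b1101001, row AND col = 0b1100001 = 97; 97 != 105 -> empty
(67,30): row=0b1000011, col=0b11110, row AND col = 0b10 = 2; 2 != 30 -> empty
(46,-3): col outside [0, 46] -> not filled
(243,233): row=0b11110011, col=0b11101001, row AND col = 0b11100001 = 225; 225 != 233 -> empty
(131,38): row=0b10000011, col=0b100110, row AND col = 0b10 = 2; 2 != 38 -> empty
(79,80): col outside [0, 79] -> not filled
(241,25): row=0b11110001, col=0b11001, row AND col = 0b10001 = 17; 17 != 25 -> empty
(161,74): row=0b10100001, col=0b1001010, row AND col = 0b0 = 0; 0 != 74 -> empty
(44,29): row=0b101100, col=0b11101, row AND col = 0b1100 = 12; 12 != 29 -> empty
(197,4): row=0b11000101, col=0b100, row AND col = 0b100 = 4; 4 == 4 -> filled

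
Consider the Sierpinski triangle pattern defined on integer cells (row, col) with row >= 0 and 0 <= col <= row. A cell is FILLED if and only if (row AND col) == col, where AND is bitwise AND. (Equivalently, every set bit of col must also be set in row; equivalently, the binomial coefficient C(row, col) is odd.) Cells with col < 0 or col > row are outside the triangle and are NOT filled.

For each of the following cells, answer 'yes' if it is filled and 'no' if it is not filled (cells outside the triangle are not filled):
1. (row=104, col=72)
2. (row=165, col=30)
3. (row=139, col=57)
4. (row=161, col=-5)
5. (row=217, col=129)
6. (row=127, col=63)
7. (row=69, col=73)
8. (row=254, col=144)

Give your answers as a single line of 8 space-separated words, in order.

Answer: yes no no no yes yes no yes

Derivation:
(104,72): row=0b1101000, col=0b1001000, row AND col = 0b1001000 = 72; 72 == 72 -> filled
(165,30): row=0b10100101, col=0b11110, row AND col = 0b100 = 4; 4 != 30 -> empty
(139,57): row=0b10001011, col=0b111001, row AND col = 0b1001 = 9; 9 != 57 -> empty
(161,-5): col outside [0, 161] -> not filled
(217,129): row=0b11011001, col=0b10000001, row AND col = 0b10000001 = 129; 129 == 129 -> filled
(127,63): row=0b1111111, col=0b111111, row AND col = 0b111111 = 63; 63 == 63 -> filled
(69,73): col outside [0, 69] -> not filled
(254,144): row=0b11111110, col=0b10010000, row AND col = 0b10010000 = 144; 144 == 144 -> filled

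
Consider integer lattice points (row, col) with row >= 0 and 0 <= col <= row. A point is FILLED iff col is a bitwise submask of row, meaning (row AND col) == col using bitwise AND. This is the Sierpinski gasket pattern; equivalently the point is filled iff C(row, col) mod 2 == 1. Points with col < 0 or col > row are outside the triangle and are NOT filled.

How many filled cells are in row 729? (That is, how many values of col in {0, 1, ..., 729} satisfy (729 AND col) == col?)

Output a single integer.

Answer: 64

Derivation:
729 in binary = 1011011001
popcount(729) = number of 1-bits in 1011011001 = 6
A col c satisfies (729 AND c) == c iff every set bit of c is also set in 729; each of the 6 set bits of 729 can independently be on or off in c.
count = 2^6 = 64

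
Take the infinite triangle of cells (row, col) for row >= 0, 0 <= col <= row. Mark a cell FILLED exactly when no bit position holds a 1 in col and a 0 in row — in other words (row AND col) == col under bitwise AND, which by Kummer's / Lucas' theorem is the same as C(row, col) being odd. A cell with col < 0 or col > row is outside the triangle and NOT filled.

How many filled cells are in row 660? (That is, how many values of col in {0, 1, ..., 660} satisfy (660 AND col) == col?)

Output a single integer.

Answer: 16

Derivation:
660 in binary = 1010010100
popcount(660) = number of 1-bits in 1010010100 = 4
A col c satisfies (660 AND c) == c iff every set bit of c is also set in 660; each of the 4 set bits of 660 can independently be on or off in c.
count = 2^4 = 16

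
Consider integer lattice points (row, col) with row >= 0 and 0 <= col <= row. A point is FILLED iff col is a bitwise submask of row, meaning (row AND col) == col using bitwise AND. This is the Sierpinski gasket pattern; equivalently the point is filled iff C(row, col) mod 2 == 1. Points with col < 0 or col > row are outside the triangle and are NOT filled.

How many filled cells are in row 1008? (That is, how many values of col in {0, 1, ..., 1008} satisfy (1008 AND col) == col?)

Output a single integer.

Answer: 64

Derivation:
1008 in binary = 1111110000
popcount(1008) = number of 1-bits in 1111110000 = 6
A col c satisfies (1008 AND c) == c iff every set bit of c is also set in 1008; each of the 6 set bits of 1008 can independently be on or off in c.
count = 2^6 = 64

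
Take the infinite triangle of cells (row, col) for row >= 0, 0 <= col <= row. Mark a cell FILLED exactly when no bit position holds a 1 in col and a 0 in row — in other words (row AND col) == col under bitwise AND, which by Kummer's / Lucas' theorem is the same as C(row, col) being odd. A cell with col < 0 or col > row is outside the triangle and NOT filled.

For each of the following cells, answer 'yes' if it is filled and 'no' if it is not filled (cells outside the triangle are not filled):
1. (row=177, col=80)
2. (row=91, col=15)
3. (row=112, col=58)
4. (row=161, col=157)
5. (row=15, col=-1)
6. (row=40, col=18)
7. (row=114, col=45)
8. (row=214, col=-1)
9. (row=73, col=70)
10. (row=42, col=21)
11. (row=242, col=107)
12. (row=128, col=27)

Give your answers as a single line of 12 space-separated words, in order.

(177,80): row=0b10110001, col=0b1010000, row AND col = 0b10000 = 16; 16 != 80 -> empty
(91,15): row=0b1011011, col=0b1111, row AND col = 0b1011 = 11; 11 != 15 -> empty
(112,58): row=0b1110000, col=0b111010, row AND col = 0b110000 = 48; 48 != 58 -> empty
(161,157): row=0b10100001, col=0b10011101, row AND col = 0b10000001 = 129; 129 != 157 -> empty
(15,-1): col outside [0, 15] -> not filled
(40,18): row=0b101000, col=0b10010, row AND col = 0b0 = 0; 0 != 18 -> empty
(114,45): row=0b1110010, col=0b101101, row AND col = 0b100000 = 32; 32 != 45 -> empty
(214,-1): col outside [0, 214] -> not filled
(73,70): row=0b1001001, col=0b1000110, row AND col = 0b1000000 = 64; 64 != 70 -> empty
(42,21): row=0b101010, col=0b10101, row AND col = 0b0 = 0; 0 != 21 -> empty
(242,107): row=0b11110010, col=0b1101011, row AND col = 0b1100010 = 98; 98 != 107 -> empty
(128,27): row=0b10000000, col=0b11011, row AND col = 0b0 = 0; 0 != 27 -> empty

Answer: no no no no no no no no no no no no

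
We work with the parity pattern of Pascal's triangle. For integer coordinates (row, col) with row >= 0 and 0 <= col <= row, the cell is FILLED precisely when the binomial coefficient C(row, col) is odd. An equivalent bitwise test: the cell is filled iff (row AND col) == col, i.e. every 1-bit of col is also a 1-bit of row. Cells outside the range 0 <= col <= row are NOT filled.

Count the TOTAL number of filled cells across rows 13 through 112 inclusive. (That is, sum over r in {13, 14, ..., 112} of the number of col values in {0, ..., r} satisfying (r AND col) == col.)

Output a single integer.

r13=1101 pc3: +8 =8
r14=1110 pc3: +8 =16
r15=1111 pc4: +16 =32
r16=10000 pc1: +2 =34
r17=10001 pc2: +4 =38
r18=10010 pc2: +4 =42
r19=10011 pc3: +8 =50
r20=10100 pc2: +4 =54
r21=10101 pc3: +8 =62
r22=10110 pc3: +8 =70
r23=10111 pc4: +16 =86
r24=11000 pc2: +4 =90
r25=11001 pc3: +8 =98
r26=11010 pc3: +8 =106
r27=11011 pc4: +16 =122
r28=11100 pc3: +8 =130
r29=11101 pc4: +16 =146
r30=11110 pc4: +16 =162
r31=11111 pc5: +32 =194
r32=100000 pc1: +2 =196
r33=100001 pc2: +4 =200
r34=100010 pc2: +4 =204
r35=100011 pc3: +8 =212
r36=100100 pc2: +4 =216
r37=100101 pc3: +8 =224
r38=100110 pc3: +8 =232
r39=100111 pc4: +16 =248
r40=101000 pc2: +4 =252
r41=101001 pc3: +8 =260
r42=101010 pc3: +8 =268
r43=101011 pc4: +16 =284
r44=101100 pc3: +8 =292
r45=101101 pc4: +16 =308
r46=101110 pc4: +16 =324
r47=101111 pc5: +32 =356
r48=110000 pc2: +4 =360
r49=110001 pc3: +8 =368
r50=110010 pc3: +8 =376
r51=110011 pc4: +16 =392
r52=110100 pc3: +8 =400
r53=110101 pc4: +16 =416
r54=110110 pc4: +16 =432
r55=110111 pc5: +32 =464
r56=111000 pc3: +8 =472
r57=111001 pc4: +16 =488
r58=111010 pc4: +16 =504
r59=111011 pc5: +32 =536
r60=111100 pc4: +16 =552
r61=111101 pc5: +32 =584
r62=111110 pc5: +32 =616
r63=111111 pc6: +64 =680
r64=1000000 pc1: +2 =682
r65=1000001 pc2: +4 =686
r66=1000010 pc2: +4 =690
r67=1000011 pc3: +8 =698
r68=1000100 pc2: +4 =702
r69=1000101 pc3: +8 =710
r70=1000110 pc3: +8 =718
r71=1000111 pc4: +16 =734
r72=1001000 pc2: +4 =738
r73=1001001 pc3: +8 =746
r74=1001010 pc3: +8 =754
r75=1001011 pc4: +16 =770
r76=1001100 pc3: +8 =778
r77=1001101 pc4: +16 =794
r78=1001110 pc4: +16 =810
r79=1001111 pc5: +32 =842
r80=1010000 pc2: +4 =846
r81=1010001 pc3: +8 =854
r82=1010010 pc3: +8 =862
r83=1010011 pc4: +16 =878
r84=1010100 pc3: +8 =886
r85=1010101 pc4: +16 =902
r86=1010110 pc4: +16 =918
r87=1010111 pc5: +32 =950
r88=1011000 pc3: +8 =958
r89=1011001 pc4: +16 =974
r90=1011010 pc4: +16 =990
r91=1011011 pc5: +32 =1022
r92=1011100 pc4: +16 =1038
r93=1011101 pc5: +32 =1070
r94=1011110 pc5: +32 =1102
r95=1011111 pc6: +64 =1166
r96=1100000 pc2: +4 =1170
r97=1100001 pc3: +8 =1178
r98=1100010 pc3: +8 =1186
r99=1100011 pc4: +16 =1202
r100=1100100 pc3: +8 =1210
r101=1100101 pc4: +16 =1226
r102=1100110 pc4: +16 =1242
r103=1100111 pc5: +32 =1274
r104=1101000 pc3: +8 =1282
r105=1101001 pc4: +16 =1298
r106=1101010 pc4: +16 =1314
r107=1101011 pc5: +32 =1346
r108=1101100 pc4: +16 =1362
r109=1101101 pc5: +32 =1394
r110=1101110 pc5: +32 =1426
r111=1101111 pc6: +64 =1490
r112=1110000 pc3: +8 =1498

Answer: 1498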